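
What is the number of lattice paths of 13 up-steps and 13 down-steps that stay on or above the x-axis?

Dyck paths of semilength n (length 2n) are counted by C_n; here n = 13.
C_13 = 742900.

742900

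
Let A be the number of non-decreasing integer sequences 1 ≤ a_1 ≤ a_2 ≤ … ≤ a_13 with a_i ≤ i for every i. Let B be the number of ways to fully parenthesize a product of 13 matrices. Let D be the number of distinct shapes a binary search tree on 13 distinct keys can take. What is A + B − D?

208012

Such sub-staircase sequences of length n are counted by C_n; here n = 13. So A = C_13 = 742900.
Ways to associate a product of 13 factors correspond to binary trees on 13 leaves, so the count is C_12. So B = C_12 = 208012.
Rooted binary trees with 13 nodes (each child slot possibly empty) number C_13. So D = C_13 = 742900.
A + B − D = 742900 + 208012 − 742900 = 208012.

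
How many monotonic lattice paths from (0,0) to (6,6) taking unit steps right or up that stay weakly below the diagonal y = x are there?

Monotone paths in an n×n grid that stay weakly below the diagonal are counted by C_n; here n = 6.
C_6 = C(12,6)/7 = 924/7 = 132.

132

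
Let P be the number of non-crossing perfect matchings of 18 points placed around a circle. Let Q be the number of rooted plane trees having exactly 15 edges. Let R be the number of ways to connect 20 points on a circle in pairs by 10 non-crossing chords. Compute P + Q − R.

9682911

Non-crossing perfect matchings of 2n points on a circle are counted by C_n; with 18 points, n = 9. So P = C_9 = 4862.
A rooted plane tree with 15 edges has 16 nodes, and the count is C_15. So Q = C_15 = 9694845.
Non-crossing perfect matchings of 2n points on a circle are counted by C_n; with 20 points, n = 10. So R = C_10 = 16796.
P + Q − R = 4862 + 9694845 − 16796 = 9682911.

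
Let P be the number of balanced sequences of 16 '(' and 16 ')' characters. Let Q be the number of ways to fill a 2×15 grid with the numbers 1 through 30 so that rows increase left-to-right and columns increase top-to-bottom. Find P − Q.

Balanced strings of n pairs of brackets are counted by C_n; here n = 16. So P = C_16 = 35357670.
Standard Young tableaux of shape 2×n are counted by C_n; here n = 15. So Q = C_15 = 9694845.
P − Q = 35357670 − 9694845 = 25662825.

25662825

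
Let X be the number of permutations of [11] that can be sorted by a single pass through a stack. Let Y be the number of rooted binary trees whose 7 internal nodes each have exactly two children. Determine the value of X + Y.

59215

By Knuth's characterisation, the stack-sortable permutations of length 11 are the 231-avoiders, numbering C_11. So X = C_11 = 58786.
The number of full binary trees on 7 internal nodes is the Catalan number C_7. So Y = C_7 = 429.
X + Y = 58786 + 429 = 59215.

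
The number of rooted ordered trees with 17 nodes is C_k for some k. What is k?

A rooted plane tree on 17 nodes has 16 edges, and such trees are counted by C_16.

16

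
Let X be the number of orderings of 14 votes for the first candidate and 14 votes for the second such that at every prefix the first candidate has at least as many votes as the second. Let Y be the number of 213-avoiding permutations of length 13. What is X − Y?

1931540

Reading a vote for the leader as '(' and for the other as ')' turns such a sequence into a balanced string of 14 pairs, so the count is C_14. So X = C_14 = 2674440.
Permutations of [n] avoiding any single length-3 pattern are counted by C_n; here n = 13. So Y = C_13 = 742900.
X − Y = 2674440 − 742900 = 1931540.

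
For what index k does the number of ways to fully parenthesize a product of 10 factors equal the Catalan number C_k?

9

Bracketing 10 factors into binary products is counted by C_{10−1} = C_9.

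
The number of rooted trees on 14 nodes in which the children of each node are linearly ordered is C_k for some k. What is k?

13

A rooted plane tree on 14 nodes has 13 edges, and such trees are counted by C_13.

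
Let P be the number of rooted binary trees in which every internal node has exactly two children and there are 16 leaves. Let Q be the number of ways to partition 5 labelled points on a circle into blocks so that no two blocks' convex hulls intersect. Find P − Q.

A full binary tree with L leaves has L−1 internal nodes and is counted by C_{L−1}; L = 16 gives C_15. So P = C_15 = 9694845.
The non-crossing partitions of [5] form a lattice of size C_5. So Q = C_5 = 42.
P − Q = 9694845 − 42 = 9694803.

9694803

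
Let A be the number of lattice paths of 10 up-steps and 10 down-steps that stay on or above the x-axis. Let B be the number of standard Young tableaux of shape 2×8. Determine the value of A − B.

15366

A Dyck path with 10 up-steps and 10 down-steps has semilength 10, so there are C_10 of them. So A = C_10 = 16796.
Standard Young tableaux of shape 2×n are counted by C_n; here n = 8. So B = C_8 = 1430.
A − B = 16796 − 1430 = 15366.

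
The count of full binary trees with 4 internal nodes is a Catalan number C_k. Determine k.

The number of full binary trees on 4 internal nodes is the Catalan number C_4.

4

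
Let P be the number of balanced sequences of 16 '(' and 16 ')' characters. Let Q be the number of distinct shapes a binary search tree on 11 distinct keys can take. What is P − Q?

Balanced strings of n pairs of brackets are counted by C_n; here n = 16. So P = C_16 = 35357670.
Binary trees (left/right distinguished) on n nodes are counted by C_n; here n = 11. So Q = C_11 = 58786.
P − Q = 35357670 − 58786 = 35298884.

35298884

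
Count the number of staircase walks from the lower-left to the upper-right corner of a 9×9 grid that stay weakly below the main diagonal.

Monotone paths in an n×n grid that stay weakly below the diagonal are counted by C_n; here n = 9.
C_9 = C(18,9)/10 = 48620/10 = 4862.

4862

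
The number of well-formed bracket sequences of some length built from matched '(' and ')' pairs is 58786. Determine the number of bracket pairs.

Balanced strings of n bracket-pairs are counted by C_n. Since C_11 = 58786, the index is 11.

11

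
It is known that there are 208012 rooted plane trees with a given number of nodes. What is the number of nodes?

Rooted ordered trees on m nodes are counted by C_{m−1}, and C_12 = 208012.
So the index is 12, and the number of nodes is 12 + 1 = 13.

13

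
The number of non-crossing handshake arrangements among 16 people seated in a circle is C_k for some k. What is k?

With 16 = 2·8 people, non-crossing handshake pairings are non-crossing perfect matchings on a circle, counted by C_8.

8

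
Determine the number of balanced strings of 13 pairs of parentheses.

With 13 pairs the number of balanced bracket strings is the Catalan number C_13.
C_13 = C_12 · 2(2·12+1)/(12+2) = 208012 · 50/14 = 742900.

742900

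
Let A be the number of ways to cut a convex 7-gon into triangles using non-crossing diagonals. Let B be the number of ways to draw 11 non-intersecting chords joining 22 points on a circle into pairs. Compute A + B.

Triangulations of a convex m-gon are counted by C_{m−2}; with m = 7 this is C_5. So A = C_5 = 42.
Non-crossing perfect matchings of 2n points on a circle are counted by C_n; with 22 points, n = 11. So B = C_11 = 58786.
A + B = 42 + 58786 = 58828.

58828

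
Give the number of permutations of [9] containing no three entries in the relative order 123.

For any fixed pattern of length 3, the pattern-avoiding permutations of [9] number C_9.
C_9 = C_8 · 2(2·8+1)/(8+2) = 1430 · 34/10 = 4862.

4862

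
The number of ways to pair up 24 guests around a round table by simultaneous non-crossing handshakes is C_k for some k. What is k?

12

With 24 = 2·12 people, non-crossing handshake pairings are non-crossing perfect matchings on a circle, counted by C_12.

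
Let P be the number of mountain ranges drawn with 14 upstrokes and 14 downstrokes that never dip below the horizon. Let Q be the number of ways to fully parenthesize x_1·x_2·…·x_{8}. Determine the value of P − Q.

2674011

A Dyck path with 14 up-steps and 14 down-steps has semilength 14, so there are C_14 of them. So P = C_14 = 2674440.
Parenthesizations of m factors correspond to full binary trees with m leaves, counted by C_{m−1}; m = 8 gives C_7. So Q = C_7 = 429.
P − Q = 2674440 − 429 = 2674011.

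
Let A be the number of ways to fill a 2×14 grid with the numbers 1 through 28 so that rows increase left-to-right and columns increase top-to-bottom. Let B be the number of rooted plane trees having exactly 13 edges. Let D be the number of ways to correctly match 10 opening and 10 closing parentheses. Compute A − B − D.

Standard Young tableaux of shape 2×n are counted by C_n; here n = 14. So A = C_14 = 2674440.
Rooted ordered trees with n edges are counted by C_n; here n = 13. So B = C_13 = 742900.
A balanced arrangement of 10 bracket pairs is a Dyck word of semilength 10, so the count is C_10. So D = C_10 = 16796.
A − B − D = 2674440 − 742900 − 16796 = 1914744.

1914744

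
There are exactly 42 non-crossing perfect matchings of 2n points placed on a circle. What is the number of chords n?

Non-crossing pairings of 2n points on a circle are counted by C_n. The Catalan number equal to 42 is C_5.

5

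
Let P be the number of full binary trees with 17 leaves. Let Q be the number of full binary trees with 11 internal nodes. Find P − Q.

35298884

A full binary tree with L leaves has L−1 internal nodes and is counted by C_{L−1}; L = 17 gives C_16. So P = C_16 = 35357670.
The number of full binary trees on 11 internal nodes is the Catalan number C_11. So Q = C_11 = 58786.
P − Q = 35357670 − 58786 = 35298884.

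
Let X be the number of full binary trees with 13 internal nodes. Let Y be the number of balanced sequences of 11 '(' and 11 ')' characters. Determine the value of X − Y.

684114

Full binary trees with n internal nodes are counted by C_n; here n = 13. So X = C_13 = 742900.
A balanced arrangement of 11 bracket pairs is a Dyck word of semilength 11, so the count is C_11. So Y = C_11 = 58786.
X − Y = 742900 − 58786 = 684114.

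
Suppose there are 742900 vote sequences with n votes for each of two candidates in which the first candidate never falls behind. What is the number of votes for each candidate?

Such ballot sequences with n votes each are counted by C_n, and C_13 = 742900.

13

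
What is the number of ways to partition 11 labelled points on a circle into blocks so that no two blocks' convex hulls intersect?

Non-crossing partitions of an n-element set are counted by C_n; here n = 11.
C_11 = 58786.

58786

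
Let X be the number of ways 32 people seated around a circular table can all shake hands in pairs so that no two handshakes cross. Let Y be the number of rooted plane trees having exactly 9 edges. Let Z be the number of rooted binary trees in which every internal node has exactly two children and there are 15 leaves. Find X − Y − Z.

32678368

Non-crossing handshake pairings of 2n people are counted by C_n; 32 people gives n = 16. So X = C_16 = 35357670.
Rooted ordered trees with n edges are counted by C_n; here n = 9. So Y = C_9 = 4862.
A full binary tree with L leaves has L−1 internal nodes and is counted by C_{L−1}; L = 15 gives C_14. So Z = C_14 = 2674440.
X − Y − Z = 35357670 − 4862 − 2674440 = 32678368.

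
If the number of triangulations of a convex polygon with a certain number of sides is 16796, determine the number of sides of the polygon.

Triangulations of a convex m-gon are counted by C_{m−2}. The Catalan number equal to 16796 is C_10.
So m − 2 = 10, giving m = 12 sides.

12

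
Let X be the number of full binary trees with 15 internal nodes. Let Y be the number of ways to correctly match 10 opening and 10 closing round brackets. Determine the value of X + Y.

9711641

Full binary trees with n internal nodes are counted by C_n; here n = 15. So X = C_15 = 9694845.
With 10 pairs the number of balanced bracket strings is the Catalan number C_10. So Y = C_10 = 16796.
X + Y = 9694845 + 16796 = 9711641.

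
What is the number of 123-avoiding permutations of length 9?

4862

Permutations of [n] avoiding any single length-3 pattern are counted by C_n; here n = 9.
C_9 = C_8 · 2(2·8+1)/(8+2) = 1430 · 34/10 = 4862.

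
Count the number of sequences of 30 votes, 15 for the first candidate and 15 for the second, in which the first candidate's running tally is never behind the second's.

Ballot sequences with n votes each where one side never trails are Dyck words, counted by C_n; here n = 15.
C_15 = C(30,15)/16 = 155117520/16 = 9694845.

9694845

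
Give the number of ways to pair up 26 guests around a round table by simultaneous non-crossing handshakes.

742900

With 26 = 2·13 people, non-crossing handshake pairings are non-crossing perfect matchings on a circle, counted by C_13.
C_13 = 742900.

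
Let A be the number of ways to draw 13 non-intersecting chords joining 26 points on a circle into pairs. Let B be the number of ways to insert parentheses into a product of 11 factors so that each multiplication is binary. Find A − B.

Pairing 26 circle points by 13 non-crossing chords gives C_13 matchings. So A = C_13 = 742900.
Ways to associate a product of 11 factors correspond to binary trees on 11 leaves, so the count is C_10. So B = C_10 = 16796.
A − B = 742900 − 16796 = 726104.

726104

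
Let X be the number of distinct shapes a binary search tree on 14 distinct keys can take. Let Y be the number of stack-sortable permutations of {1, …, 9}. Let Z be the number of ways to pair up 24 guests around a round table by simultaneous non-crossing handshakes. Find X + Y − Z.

2471290

Binary trees (left/right distinguished) on n nodes are counted by C_n; here n = 14. So X = C_14 = 2674440.
By Knuth's characterisation, the stack-sortable permutations of length 9 are the 231-avoiders, numbering C_9. So Y = C_9 = 4862.
With 24 = 2·12 people, non-crossing handshake pairings are non-crossing perfect matchings on a circle, counted by C_12. So Z = C_12 = 208012.
X + Y − Z = 2674440 + 4862 − 208012 = 2471290.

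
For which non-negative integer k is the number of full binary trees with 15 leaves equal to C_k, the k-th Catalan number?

14

A full binary tree with L leaves has L−1 internal nodes and is counted by C_{L−1}; L = 15 gives C_14.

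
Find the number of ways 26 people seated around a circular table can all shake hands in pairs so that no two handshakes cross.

742900

Non-crossing handshake pairings of 2n people are counted by C_n; 26 people gives n = 13.
C_13 = C(26,13)/14 = 10400600/14 = 742900.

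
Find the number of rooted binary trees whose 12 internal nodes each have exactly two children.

208012

Full binary trees with n internal nodes are counted by C_n; here n = 12.
C_12 = 208012.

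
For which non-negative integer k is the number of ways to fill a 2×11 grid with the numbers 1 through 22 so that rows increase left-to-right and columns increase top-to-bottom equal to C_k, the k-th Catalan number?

By the hook-length formula (or a Dyck-path bijection), SYT of shape 2×11 number C_11.

11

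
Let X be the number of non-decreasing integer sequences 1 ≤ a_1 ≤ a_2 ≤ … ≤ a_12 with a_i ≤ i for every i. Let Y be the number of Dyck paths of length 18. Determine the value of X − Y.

Weakly increasing sequences with a_i ≤ i biject with Dyck paths of semilength 12, so there are C_12. So X = C_12 = 208012.
Paths of 9 up- and 9 down-steps that never dip below the axis are Dyck paths; their count is C_9. So Y = C_9 = 4862.
X − Y = 208012 − 4862 = 203150.

203150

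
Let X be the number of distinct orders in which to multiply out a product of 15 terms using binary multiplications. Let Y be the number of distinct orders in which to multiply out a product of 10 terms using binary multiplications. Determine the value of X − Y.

2669578

Bracketing 15 factors into binary products is counted by C_{15−1} = C_14. So X = C_14 = 2674440.
Bracketing 10 factors into binary products is counted by C_{10−1} = C_9. So Y = C_9 = 4862.
X − Y = 2674440 − 4862 = 2669578.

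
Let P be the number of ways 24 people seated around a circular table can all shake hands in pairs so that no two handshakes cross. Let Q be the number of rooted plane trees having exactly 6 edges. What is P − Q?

207880

Non-crossing handshake pairings of 2n people are counted by C_n; 24 people gives n = 12. So P = C_12 = 208012.
A rooted plane tree with 6 edges has 7 nodes, and the count is C_6. So Q = C_6 = 132.
P − Q = 208012 − 132 = 207880.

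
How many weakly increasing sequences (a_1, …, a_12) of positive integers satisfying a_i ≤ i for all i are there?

208012

Weakly increasing sequences with a_i ≤ i biject with Dyck paths of semilength 12, so there are C_12.
C_12 = C_11 · 2(2·11+1)/(11+2) = 58786 · 46/13 = 208012.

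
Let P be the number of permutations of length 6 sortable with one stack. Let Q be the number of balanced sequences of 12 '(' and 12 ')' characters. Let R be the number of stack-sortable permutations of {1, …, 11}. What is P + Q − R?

149358

Stack-sortable permutations are exactly the 231-avoiding ones, counted by C_n; here n = 6. So P = C_6 = 132.
With 12 pairs the number of balanced bracket strings is the Catalan number C_12. So Q = C_12 = 208012.
Stack-sortable permutations are exactly the 231-avoiding ones, counted by C_n; here n = 11. So R = C_11 = 58786.
P + Q − R = 132 + 208012 − 58786 = 149358.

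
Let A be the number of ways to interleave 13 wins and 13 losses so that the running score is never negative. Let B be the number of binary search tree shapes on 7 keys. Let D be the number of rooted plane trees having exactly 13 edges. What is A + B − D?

Reading a vote for the leader as '(' and for the other as ')' turns such a sequence into a balanced string of 13 pairs, so the count is C_13. So A = C_13 = 742900.
There are C_n binary search tree shapes on n keys; with n = 7 that is C_7. So B = C_7 = 429.
A rooted plane tree with 13 edges has 14 nodes, and the count is C_13. So D = C_13 = 742900.
A + B − D = 742900 + 429 − 742900 = 429.

429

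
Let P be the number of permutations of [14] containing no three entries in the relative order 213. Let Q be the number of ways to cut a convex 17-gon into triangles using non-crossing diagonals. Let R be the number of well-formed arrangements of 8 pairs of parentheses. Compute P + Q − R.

Permutations of [n] avoiding any single length-3 pattern are counted by C_n; here n = 14. So P = C_14 = 2674440.
A convex 17-gon is triangulated into 15 triangles, and the number of such triangulations is the Catalan number C_{17−2} = C_15. So Q = C_15 = 9694845.
With 8 pairs the number of balanced bracket strings is the Catalan number C_8. So R = C_8 = 1430.
P + Q − R = 2674440 + 9694845 − 1430 = 12367855.

12367855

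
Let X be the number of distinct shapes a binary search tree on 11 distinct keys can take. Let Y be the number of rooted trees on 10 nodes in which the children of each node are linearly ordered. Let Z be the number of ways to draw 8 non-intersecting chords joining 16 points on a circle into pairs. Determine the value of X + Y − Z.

There are C_n binary search tree shapes on n keys; with n = 11 that is C_11. So X = C_11 = 58786.
Rooted ordered (plane) trees on m nodes have m−1 edges and are counted by C_{m−1}; m = 10 gives C_9. So Y = C_9 = 4862.
Pairing 16 circle points by 8 non-crossing chords gives C_8 matchings. So Z = C_8 = 1430.
X + Y − Z = 58786 + 4862 − 1430 = 62218.

62218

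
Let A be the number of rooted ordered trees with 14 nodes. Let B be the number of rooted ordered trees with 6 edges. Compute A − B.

Rooted ordered (plane) trees on m nodes have m−1 edges and are counted by C_{m−1}; m = 14 gives C_13. So A = C_13 = 742900.
Rooted ordered trees with n edges are counted by C_n; here n = 6. So B = C_6 = 132.
A − B = 742900 − 132 = 742768.

742768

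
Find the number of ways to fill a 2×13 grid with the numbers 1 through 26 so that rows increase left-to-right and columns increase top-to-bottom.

Standard Young tableaux of shape 2×n are counted by C_n; here n = 13.
C_13 = C(26,13)/14 = 10400600/14 = 742900.

742900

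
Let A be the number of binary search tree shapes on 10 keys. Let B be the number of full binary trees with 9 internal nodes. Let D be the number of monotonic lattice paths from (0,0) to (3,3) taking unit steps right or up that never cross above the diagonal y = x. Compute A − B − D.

11929

Binary trees (left/right distinguished) on n nodes are counted by C_n; here n = 10. So A = C_10 = 16796.
The number of full binary trees on 9 internal nodes is the Catalan number C_9. So B = C_9 = 4862.
Sub-diagonal monotone paths from (0,0) to (3,3) biject with Dyck paths of semilength 3, giving C_3. So D = C_3 = 5.
A − B − D = 16796 − 4862 − 5 = 11929.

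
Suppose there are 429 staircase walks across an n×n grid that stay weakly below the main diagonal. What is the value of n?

Such diagonal-avoiding paths in an n×n grid are counted by C_n, and C_7 = 429.

7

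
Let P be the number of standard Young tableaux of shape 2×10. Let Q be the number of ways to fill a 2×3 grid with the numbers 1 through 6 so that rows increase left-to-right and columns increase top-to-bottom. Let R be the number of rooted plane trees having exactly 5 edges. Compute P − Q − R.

By the hook-length formula (or a Dyck-path bijection), SYT of shape 2×10 number C_10. So P = C_10 = 16796.
Standard Young tableaux of shape 2×n are counted by C_n; here n = 3. So Q = C_3 = 5.
Rooted ordered trees with n edges are counted by C_n; here n = 5. So R = C_5 = 42.
P − Q − R = 16796 − 5 − 42 = 16749.

16749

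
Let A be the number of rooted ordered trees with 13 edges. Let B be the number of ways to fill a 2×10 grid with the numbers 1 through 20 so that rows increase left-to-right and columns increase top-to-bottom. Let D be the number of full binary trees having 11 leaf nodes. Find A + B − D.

742900

Rooted ordered trees with n edges are counted by C_n; here n = 13. So A = C_13 = 742900.
Standard Young tableaux of shape 2×n are counted by C_n; here n = 10. So B = C_10 = 16796.
A full binary tree with L leaves has L−1 internal nodes and is counted by C_{L−1}; L = 11 gives C_10. So D = C_10 = 16796.
A + B − D = 742900 + 16796 − 16796 = 742900.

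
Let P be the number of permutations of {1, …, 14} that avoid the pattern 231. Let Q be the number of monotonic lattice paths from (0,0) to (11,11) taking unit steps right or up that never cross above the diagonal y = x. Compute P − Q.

For any fixed pattern of length 3, the pattern-avoiding permutations of [14] number C_14. So P = C_14 = 2674440.
Monotone paths in an n×n grid that stay weakly below the diagonal are counted by C_n; here n = 11. So Q = C_11 = 58786.
P − Q = 2674440 − 58786 = 2615654.

2615654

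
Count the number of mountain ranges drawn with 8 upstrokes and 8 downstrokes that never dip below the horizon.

1430

Dyck paths of semilength n (length 2n) are counted by C_n; here n = 8.
C_8 = C(16,8)/9 = 12870/9 = 1430.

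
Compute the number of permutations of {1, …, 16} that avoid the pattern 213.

For any fixed pattern of length 3, the pattern-avoiding permutations of [16] number C_16.
C_16 = C(32,16)/17 = 601080390/17 = 35357670.

35357670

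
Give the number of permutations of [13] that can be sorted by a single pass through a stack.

742900

Stack-sortable permutations are exactly the 231-avoiding ones, counted by C_n; here n = 13.
C_13 = C(26,13)/14 = 10400600/14 = 742900.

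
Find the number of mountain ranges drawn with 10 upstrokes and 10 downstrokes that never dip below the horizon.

Paths of 10 up- and 10 down-steps that never dip below the axis are Dyck paths; their count is C_10.
C_10 = C_9 · 2(2·9+1)/(9+2) = 4862 · 38/11 = 16796.

16796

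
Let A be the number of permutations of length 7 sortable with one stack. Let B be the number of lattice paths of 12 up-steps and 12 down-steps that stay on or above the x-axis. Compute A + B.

208441

By Knuth's characterisation, the stack-sortable permutations of length 7 are the 231-avoiders, numbering C_7. So A = C_7 = 429.
Paths of 12 up- and 12 down-steps that never dip below the axis are Dyck paths; their count is C_12. So B = C_12 = 208012.
A + B = 429 + 208012 = 208441.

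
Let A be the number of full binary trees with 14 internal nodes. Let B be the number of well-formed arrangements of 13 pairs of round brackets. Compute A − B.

1931540

The number of full binary trees on 14 internal nodes is the Catalan number C_14. So A = C_14 = 2674440.
A balanced arrangement of 13 bracket pairs is a Dyck word of semilength 13, so the count is C_13. So B = C_13 = 742900.
A − B = 2674440 − 742900 = 1931540.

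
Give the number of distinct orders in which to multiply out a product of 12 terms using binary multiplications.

Ways to associate a product of 12 factors correspond to binary trees on 12 leaves, so the count is C_11.
C_11 = C(22,11)/12 = 705432/12 = 58786.

58786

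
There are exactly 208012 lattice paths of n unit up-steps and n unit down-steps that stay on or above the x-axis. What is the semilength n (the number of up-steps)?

12

Dyck paths of semilength n are counted by C_n, and C_12 = 208012.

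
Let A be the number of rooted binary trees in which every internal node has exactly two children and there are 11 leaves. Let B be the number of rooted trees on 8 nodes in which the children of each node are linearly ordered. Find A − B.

Full binary trees with 11 leaves have 11−1 = 10 internal nodes, so there are C_10 of them. So A = C_10 = 16796.
Rooted ordered (plane) trees on m nodes have m−1 edges and are counted by C_{m−1}; m = 8 gives C_7. So B = C_7 = 429.
A − B = 16796 − 429 = 16367.

16367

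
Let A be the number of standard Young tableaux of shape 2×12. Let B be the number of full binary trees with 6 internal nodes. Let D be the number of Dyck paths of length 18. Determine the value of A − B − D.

203018

Standard Young tableaux of shape 2×n are counted by C_n; here n = 12. So A = C_12 = 208012.
The number of full binary trees on 6 internal nodes is the Catalan number C_6. So B = C_6 = 132.
Paths of 9 up- and 9 down-steps that never dip below the axis are Dyck paths; their count is C_9. So D = C_9 = 4862.
A − B − D = 208012 − 132 − 4862 = 203018.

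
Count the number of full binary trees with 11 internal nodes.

The number of full binary trees on 11 internal nodes is the Catalan number C_11.
C_11 = 58786.

58786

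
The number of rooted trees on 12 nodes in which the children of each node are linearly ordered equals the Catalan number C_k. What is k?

11

Rooted ordered (plane) trees on m nodes have m−1 edges and are counted by C_{m−1}; m = 12 gives C_11.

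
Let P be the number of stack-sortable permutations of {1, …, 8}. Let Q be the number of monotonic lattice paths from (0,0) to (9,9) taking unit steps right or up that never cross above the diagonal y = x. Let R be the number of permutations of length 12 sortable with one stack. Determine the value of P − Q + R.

Stack-sortable permutations are exactly the 231-avoiding ones, counted by C_n; here n = 8. So P = C_8 = 1430.
Sub-diagonal monotone paths from (0,0) to (9,9) biject with Dyck paths of semilength 9, giving C_9. So Q = C_9 = 4862.
By Knuth's characterisation, the stack-sortable permutations of length 12 are the 231-avoiders, numbering C_12. So R = C_12 = 208012.
P − Q + R = 1430 − 4862 + 208012 = 204580.

204580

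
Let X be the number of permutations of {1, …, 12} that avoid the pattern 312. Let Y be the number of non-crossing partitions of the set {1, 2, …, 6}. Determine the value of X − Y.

207880

Permutations of [n] avoiding any single length-3 pattern are counted by C_n; here n = 12. So X = C_12 = 208012.
The non-crossing partitions of [6] form a lattice of size C_6. So Y = C_6 = 132.
X − Y = 208012 − 132 = 207880.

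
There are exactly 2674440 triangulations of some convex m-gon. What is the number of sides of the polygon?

16

Triangulations of a convex m-gon are counted by C_{m−2}, and C_14 = 2674440.
So m − 2 = 14, giving m = 16 sides.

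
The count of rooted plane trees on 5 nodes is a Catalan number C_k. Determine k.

4

Rooted ordered (plane) trees on m nodes have m−1 edges and are counted by C_{m−1}; m = 5 gives C_4.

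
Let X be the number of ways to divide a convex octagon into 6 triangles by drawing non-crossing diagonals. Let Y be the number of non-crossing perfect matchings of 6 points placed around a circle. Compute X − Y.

Triangulations of a convex m-gon are counted by C_{m−2}; with m = 8 this is C_6. So X = C_6 = 132.
Non-crossing perfect matchings of 2n points on a circle are counted by C_n; with 6 points, n = 3. So Y = C_3 = 5.
X − Y = 132 − 5 = 127.

127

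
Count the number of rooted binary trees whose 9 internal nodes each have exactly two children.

The number of full binary trees on 9 internal nodes is the Catalan number C_9.
C_9 = C_8 · 2(2·8+1)/(8+2) = 1430 · 34/10 = 4862.

4862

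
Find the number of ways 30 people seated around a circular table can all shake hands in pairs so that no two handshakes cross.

Non-crossing handshake pairings of 2n people are counted by C_n; 30 people gives n = 15.
C_15 = C(30,15)/16 = 155117520/16 = 9694845.

9694845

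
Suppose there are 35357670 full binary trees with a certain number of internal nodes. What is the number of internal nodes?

Full binary trees with n internal nodes are counted by C_n; 35357670 = C_16.

16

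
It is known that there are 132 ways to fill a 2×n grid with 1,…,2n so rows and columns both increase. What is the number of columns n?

Standard Young tableaux of shape 2×n are counted by C_n. Since C_6 = 132, the index is 6.

6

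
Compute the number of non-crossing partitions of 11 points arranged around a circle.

Non-crossing partitions of an n-element set are counted by C_n; here n = 11.
C_11 = C(22,11)/12 = 705432/12 = 58786.

58786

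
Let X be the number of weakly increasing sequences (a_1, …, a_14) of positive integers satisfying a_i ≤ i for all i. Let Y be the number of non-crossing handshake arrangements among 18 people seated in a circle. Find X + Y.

Weakly increasing sequences with a_i ≤ i biject with Dyck paths of semilength 14, so there are C_14. So X = C_14 = 2674440.
Non-crossing handshake pairings of 2n people are counted by C_n; 18 people gives n = 9. So Y = C_9 = 4862.
X + Y = 2674440 + 4862 = 2679302.

2679302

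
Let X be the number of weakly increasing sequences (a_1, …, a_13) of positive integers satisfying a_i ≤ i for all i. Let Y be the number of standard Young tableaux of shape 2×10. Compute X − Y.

Such sub-staircase sequences of length n are counted by C_n; here n = 13. So X = C_13 = 742900.
Standard Young tableaux of shape 2×n are counted by C_n; here n = 10. So Y = C_10 = 16796.
X − Y = 742900 − 16796 = 726104.

726104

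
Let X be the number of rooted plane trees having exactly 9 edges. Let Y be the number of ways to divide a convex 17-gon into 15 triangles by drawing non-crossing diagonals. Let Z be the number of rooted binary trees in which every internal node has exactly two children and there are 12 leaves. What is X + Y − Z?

9640921

A rooted plane tree with 9 edges has 10 nodes, and the count is C_9. So X = C_9 = 4862.
A convex 17-gon is triangulated into 15 triangles, and the number of such triangulations is the Catalan number C_{17−2} = C_15. So Y = C_15 = 9694845.
Full binary trees with 12 leaves have 12−1 = 11 internal nodes, so there are C_11 of them. So Z = C_11 = 58786.
X + Y − Z = 4862 + 9694845 − 58786 = 9640921.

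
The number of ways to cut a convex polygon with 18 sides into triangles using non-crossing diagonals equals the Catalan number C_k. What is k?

The number of triangulations of an 18-gon is the Catalan number C_16 (index = sides − 2).

16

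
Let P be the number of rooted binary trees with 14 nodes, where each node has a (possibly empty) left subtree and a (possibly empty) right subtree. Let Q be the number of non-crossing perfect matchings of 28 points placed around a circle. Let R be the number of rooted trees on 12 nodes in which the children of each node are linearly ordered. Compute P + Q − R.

Binary trees (left/right distinguished) on n nodes are counted by C_n; here n = 14. So P = C_14 = 2674440.
Non-crossing perfect matchings of 2n points on a circle are counted by C_n; with 28 points, n = 14. So Q = C_14 = 2674440.
A rooted plane tree on 12 nodes has 11 edges, and such trees are counted by C_11. So R = C_11 = 58786.
P + Q − R = 2674440 + 2674440 − 58786 = 5290094.

5290094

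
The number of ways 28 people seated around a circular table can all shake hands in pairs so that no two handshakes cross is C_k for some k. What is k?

Non-crossing handshake pairings of 2n people are counted by C_n; 28 people gives n = 14.

14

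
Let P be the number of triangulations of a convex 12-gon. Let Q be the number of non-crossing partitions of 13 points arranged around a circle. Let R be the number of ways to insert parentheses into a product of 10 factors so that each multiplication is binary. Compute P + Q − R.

Triangulations of a convex m-gon are counted by C_{m−2}; with m = 12 this is C_10. So P = C_10 = 16796.
Non-crossing partitions of an n-element set are counted by C_n; here n = 13. So Q = C_13 = 742900.
Parenthesizations of m factors correspond to full binary trees with m leaves, counted by C_{m−1}; m = 10 gives C_9. So R = C_9 = 4862.
P + Q − R = 16796 + 742900 − 4862 = 754834.

754834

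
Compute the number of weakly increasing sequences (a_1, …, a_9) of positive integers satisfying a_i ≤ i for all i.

Such sub-staircase sequences of length n are counted by C_n; here n = 9.
C_9 = 4862.

4862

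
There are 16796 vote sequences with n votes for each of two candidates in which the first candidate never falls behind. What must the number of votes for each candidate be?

10

Such ballot sequences with n votes each are counted by C_n; 16796 = C_10.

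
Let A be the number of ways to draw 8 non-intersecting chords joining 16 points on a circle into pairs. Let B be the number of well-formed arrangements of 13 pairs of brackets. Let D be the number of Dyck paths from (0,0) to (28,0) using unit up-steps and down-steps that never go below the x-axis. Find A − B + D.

Non-crossing perfect matchings of 2n points on a circle are counted by C_n; with 16 points, n = 8. So A = C_8 = 1430.
A balanced arrangement of 13 bracket pairs is a Dyck word of semilength 13, so the count is C_13. So B = C_13 = 742900.
Dyck paths of semilength n (length 2n) are counted by C_n; here n = 14. So D = C_14 = 2674440.
A − B + D = 1430 − 742900 + 2674440 = 1932970.

1932970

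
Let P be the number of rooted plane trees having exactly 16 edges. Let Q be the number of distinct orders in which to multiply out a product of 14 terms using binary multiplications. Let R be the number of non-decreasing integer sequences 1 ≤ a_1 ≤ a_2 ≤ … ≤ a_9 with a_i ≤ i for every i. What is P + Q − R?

36095708

A rooted plane tree with 16 edges has 17 nodes, and the count is C_16. So P = C_16 = 35357670.
Ways to associate a product of 14 factors correspond to binary trees on 14 leaves, so the count is C_13. So Q = C_13 = 742900.
Weakly increasing sequences with a_i ≤ i biject with Dyck paths of semilength 9, so there are C_9. So R = C_9 = 4862.
P + Q − R = 35357670 + 742900 − 4862 = 36095708.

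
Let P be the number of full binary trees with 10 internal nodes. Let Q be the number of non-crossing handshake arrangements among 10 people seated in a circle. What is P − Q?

16754

Full binary trees with n internal nodes are counted by C_n; here n = 10. So P = C_10 = 16796.
With 10 = 2·5 people, non-crossing handshake pairings are non-crossing perfect matchings on a circle, counted by C_5. So Q = C_5 = 42.
P − Q = 16796 − 42 = 16754.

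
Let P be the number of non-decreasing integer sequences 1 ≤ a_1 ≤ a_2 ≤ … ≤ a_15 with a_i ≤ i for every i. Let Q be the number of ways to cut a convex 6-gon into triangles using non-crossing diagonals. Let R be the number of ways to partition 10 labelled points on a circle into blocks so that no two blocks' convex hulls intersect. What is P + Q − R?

Weakly increasing sequences with a_i ≤ i biject with Dyck paths of semilength 15, so there are C_15. So P = C_15 = 9694845.
The number of triangulations of a 6-gon is the Catalan number C_4 (index = sides − 2). So Q = C_4 = 14.
Non-crossing partitions of an n-element set are counted by C_n; here n = 10. So R = C_10 = 16796.
P + Q − R = 9694845 + 14 − 16796 = 9678063.

9678063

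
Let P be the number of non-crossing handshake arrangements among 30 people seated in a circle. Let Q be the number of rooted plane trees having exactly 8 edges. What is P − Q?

9693415

Non-crossing handshake pairings of 2n people are counted by C_n; 30 people gives n = 15. So P = C_15 = 9694845.
A rooted plane tree with 8 edges has 9 nodes, and the count is C_8. So Q = C_8 = 1430.
P − Q = 9694845 − 1430 = 9693415.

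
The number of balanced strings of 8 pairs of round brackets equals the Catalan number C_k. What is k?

8

Balanced strings of n pairs of brackets are counted by C_n; here n = 8.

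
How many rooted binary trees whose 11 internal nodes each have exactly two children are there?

58786

Full binary trees with n internal nodes are counted by C_n; here n = 11.
C_11 = C(22,11)/12 = 705432/12 = 58786.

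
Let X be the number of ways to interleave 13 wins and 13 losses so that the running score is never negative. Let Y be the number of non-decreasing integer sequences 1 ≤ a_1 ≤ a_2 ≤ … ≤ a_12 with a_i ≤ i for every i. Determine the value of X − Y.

Reading a vote for the leader as '(' and for the other as ')' turns such a sequence into a balanced string of 13 pairs, so the count is C_13. So X = C_13 = 742900.
Weakly increasing sequences with a_i ≤ i biject with Dyck paths of semilength 12, so there are C_12. So Y = C_12 = 208012.
X − Y = 742900 − 208012 = 534888.

534888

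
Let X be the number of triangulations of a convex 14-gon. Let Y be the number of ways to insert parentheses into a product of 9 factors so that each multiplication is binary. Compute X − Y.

The number of triangulations of a 14-gon is the Catalan number C_12 (index = sides − 2). So X = C_12 = 208012.
Parenthesizations of m factors correspond to full binary trees with m leaves, counted by C_{m−1}; m = 9 gives C_8. So Y = C_8 = 1430.
X − Y = 208012 − 1430 = 206582.

206582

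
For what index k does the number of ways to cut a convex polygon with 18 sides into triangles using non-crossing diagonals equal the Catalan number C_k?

A convex 18-gon is triangulated into 16 triangles, and the number of such triangulations is the Catalan number C_{18−2} = C_16.

16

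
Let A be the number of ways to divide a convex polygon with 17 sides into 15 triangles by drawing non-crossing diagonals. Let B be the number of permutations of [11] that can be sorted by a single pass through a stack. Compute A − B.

A convex 17-gon is triangulated into 15 triangles, and the number of such triangulations is the Catalan number C_{17−2} = C_15. So A = C_15 = 9694845.
By Knuth's characterisation, the stack-sortable permutations of length 11 are the 231-avoiders, numbering C_11. So B = C_11 = 58786.
A − B = 9694845 − 58786 = 9636059.

9636059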